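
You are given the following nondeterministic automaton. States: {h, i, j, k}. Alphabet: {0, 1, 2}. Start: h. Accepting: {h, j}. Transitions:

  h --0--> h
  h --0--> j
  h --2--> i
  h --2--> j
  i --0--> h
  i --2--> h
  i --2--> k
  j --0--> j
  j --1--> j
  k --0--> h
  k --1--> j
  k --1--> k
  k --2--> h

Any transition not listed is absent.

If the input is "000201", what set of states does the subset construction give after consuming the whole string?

Start in {h}.
Read '0': h→{h, j}; now {h, j}.
Read '0': h→{h, j}, j→{j}; now {h, j}.
Read '0': h→{h, j}, j→{j}; now {h, j}.
Read '2': h→{i, j}, j→∅; now {i, j}.
Read '0': i→{h}, j→{j}; now {h, j}.
Read '1': h→∅, j→{j}; now {j}.

{j}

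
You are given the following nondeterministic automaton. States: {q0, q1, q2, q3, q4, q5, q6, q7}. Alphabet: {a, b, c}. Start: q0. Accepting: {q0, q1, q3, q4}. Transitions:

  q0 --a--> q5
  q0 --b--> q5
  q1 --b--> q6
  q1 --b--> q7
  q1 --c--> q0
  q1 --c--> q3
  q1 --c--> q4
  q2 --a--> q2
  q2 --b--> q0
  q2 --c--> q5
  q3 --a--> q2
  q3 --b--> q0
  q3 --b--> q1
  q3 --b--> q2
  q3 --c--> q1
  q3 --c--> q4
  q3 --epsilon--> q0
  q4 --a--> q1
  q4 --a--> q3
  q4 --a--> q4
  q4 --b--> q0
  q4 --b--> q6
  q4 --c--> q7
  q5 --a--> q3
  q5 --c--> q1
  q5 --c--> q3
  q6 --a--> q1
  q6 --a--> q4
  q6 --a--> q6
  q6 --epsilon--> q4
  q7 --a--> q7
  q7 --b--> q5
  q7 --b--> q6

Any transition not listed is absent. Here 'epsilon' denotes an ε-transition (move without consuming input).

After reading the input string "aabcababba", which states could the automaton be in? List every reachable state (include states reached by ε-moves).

{q0, q1, q3, q4, q5, q6, q7}

Start in {q0}.
Read 'a': q0→{q5}; now {q5}.
Read 'a': q5→{q3}; union {q3}; ε-closure = {q0, q3}.
Read 'b': q0→{q5}, q3→{q0, q1, q2}; now {q0, q1, q2, q5}.
Read 'c': q0→∅, q1→{q0, q3, q4}, q2→{q5}, q5→{q1, q3}; now {q0, q1, q3, q4, q5}.
Read 'a': q0→{q5}, q1→∅, q3→{q2}, q4→{q1, q3, q4}, q5→{q3}; union {q1, q2, q3, q4, q5}; ε-closure = {q0, q1, q2, q3, q4, q5}.
Read 'b': q0→{q5}, q1→{q6, q7}, q2→{q0}, q3→{q0, q1, q2}, q4→{q0, q6}, q5→∅; union {q0, q1, q2, q5, q6, q7}; ε-closure = {q0, q1, q2, q4, q5, q6, q7}.
Read 'a': q0→{q5}, q1→∅, q2→{q2}, q4→{q1, q3, q4}, q5→{q3}, q6→{q1, q4, q6}, q7→{q7}; union {q1, q2, q3, q4, q5, q6, q7}; ε-closure = {q0, q1, q2, q3, q4, q5, q6, q7}.
Read 'b': q0→{q5}, q1→{q6, q7}, q2→{q0}, q3→{q0, q1, q2}, q4→{q0, q6}, q5→∅, q6→∅, q7→{q5, q6}; union {q0, q1, q2, q5, q6, q7}; ε-closure = {q0, q1, q2, q4, q5, q6, q7}.
Read 'b': q0→{q5}, q1→{q6, q7}, q2→{q0}, q4→{q0, q6}, q5→∅, q6→∅, q7→{q5, q6}; union {q0, q5, q6, q7}; ε-closure = {q0, q4, q5, q6, q7}.
Read 'a': q0→{q5}, q4→{q1, q3, q4}, q5→{q3}, q6→{q1, q4, q6}, q7→{q7}; union {q1, q3, q4, q5, q6, q7}; ε-closure = {q0, q1, q3, q4, q5, q6, q7}.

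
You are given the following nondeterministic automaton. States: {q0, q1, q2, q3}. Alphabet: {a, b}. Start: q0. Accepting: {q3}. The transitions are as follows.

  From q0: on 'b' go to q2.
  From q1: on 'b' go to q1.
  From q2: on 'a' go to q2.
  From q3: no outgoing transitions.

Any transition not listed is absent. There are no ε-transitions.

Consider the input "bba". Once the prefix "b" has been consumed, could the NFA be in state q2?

Yes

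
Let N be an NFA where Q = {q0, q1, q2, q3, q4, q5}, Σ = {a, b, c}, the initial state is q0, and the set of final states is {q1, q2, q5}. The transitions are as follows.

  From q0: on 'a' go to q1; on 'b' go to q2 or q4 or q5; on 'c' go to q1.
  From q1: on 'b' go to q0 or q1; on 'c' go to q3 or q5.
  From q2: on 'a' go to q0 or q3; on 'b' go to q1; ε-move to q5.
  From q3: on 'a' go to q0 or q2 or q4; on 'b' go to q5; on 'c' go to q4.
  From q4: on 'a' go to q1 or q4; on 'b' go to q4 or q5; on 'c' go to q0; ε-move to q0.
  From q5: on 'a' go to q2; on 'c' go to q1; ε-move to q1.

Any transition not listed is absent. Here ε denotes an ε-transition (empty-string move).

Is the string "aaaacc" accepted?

Start in {q0}.
Read 'a': {q0} → {q1}.
Read 'a': {q1} → ∅.
The set is empty and remains empty for the remaining 4 symbols.
The final set ∅ contains no accepting state.

No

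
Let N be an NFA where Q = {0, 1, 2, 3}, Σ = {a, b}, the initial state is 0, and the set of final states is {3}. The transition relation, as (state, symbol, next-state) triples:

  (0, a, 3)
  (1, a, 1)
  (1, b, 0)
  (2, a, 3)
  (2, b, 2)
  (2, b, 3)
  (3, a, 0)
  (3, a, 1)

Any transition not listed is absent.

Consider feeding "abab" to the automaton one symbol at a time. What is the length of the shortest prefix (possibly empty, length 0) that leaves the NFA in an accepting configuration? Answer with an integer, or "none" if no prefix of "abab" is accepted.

1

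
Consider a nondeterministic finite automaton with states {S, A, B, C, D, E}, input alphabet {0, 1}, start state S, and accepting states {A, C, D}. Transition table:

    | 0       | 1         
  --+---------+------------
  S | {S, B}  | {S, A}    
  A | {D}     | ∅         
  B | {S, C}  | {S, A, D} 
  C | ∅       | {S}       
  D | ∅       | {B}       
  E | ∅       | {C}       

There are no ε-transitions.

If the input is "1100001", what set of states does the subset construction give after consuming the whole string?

{S, A, D}

Start in {S}.
Read '1': S→{S, A}; now {S, A}.
Read '1': S→{S, A}, A→∅; now {S, A}.
Read '0': S→{S, B}, A→{D}; now {S, B, D}.
Read '0': S→{S, B}, B→{S, C}, D→∅; now {S, B, C}.
Read '0': S→{S, B}, B→{S, C}, C→∅; now {S, B, C}.
Read '0': S→{S, B}, B→{S, C}, C→∅; now {S, B, C}.
Read '1': S→{S, A}, B→{S, A, D}, C→{S}; now {S, A, D}.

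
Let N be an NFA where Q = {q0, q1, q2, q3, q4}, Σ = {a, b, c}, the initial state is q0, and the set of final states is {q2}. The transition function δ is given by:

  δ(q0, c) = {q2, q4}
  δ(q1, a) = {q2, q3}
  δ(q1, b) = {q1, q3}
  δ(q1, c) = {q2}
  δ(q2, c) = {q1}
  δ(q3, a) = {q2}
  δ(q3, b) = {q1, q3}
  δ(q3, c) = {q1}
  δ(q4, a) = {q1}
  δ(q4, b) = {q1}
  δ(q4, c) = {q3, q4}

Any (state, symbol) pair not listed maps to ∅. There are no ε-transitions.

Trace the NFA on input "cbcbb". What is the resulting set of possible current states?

∅

Start in {q0}.
Read 'c': q0→{q2, q4}; now {q2, q4}.
Read 'b': q2→∅, q4→{q1}; now {q1}.
Read 'c': q1→{q2}; now {q2}.
Read 'b': q2→∅; now ∅.
The set is empty and remains empty for the remaining 1 symbol.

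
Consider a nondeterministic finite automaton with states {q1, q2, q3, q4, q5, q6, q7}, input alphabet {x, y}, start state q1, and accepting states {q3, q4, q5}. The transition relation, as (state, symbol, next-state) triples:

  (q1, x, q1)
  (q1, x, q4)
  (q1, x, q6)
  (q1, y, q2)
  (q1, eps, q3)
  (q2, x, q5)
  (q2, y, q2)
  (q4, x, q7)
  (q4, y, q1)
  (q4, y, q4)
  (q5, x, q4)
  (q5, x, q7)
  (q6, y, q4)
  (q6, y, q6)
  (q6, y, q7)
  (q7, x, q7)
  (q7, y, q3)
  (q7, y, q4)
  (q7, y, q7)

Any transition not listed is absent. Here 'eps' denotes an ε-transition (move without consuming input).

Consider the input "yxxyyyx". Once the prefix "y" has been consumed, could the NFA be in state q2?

Yes

Start: ε-closure({q1}) = {q1, q3}.
Read 'y': {q1, q3} → {q2}.
State q2 is in {q2}.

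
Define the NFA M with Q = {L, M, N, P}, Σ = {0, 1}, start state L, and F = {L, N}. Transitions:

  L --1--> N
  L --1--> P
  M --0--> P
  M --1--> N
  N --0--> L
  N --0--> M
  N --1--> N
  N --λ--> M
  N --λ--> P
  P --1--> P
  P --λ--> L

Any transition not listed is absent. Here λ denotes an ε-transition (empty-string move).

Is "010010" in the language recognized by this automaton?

Start in {L}.
Read '0': {L} → ∅.
The set is empty and remains empty for the remaining 5 symbols.
The final set ∅ contains no accepting state.

No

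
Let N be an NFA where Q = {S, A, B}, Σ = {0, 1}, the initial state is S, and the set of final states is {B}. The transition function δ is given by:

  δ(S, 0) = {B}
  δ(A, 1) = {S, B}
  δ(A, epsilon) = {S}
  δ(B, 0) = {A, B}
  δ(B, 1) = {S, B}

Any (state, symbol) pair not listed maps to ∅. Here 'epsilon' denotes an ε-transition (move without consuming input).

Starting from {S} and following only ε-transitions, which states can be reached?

{S}

Begin with {S}.
No ε-moves leave this set, so the closure equals the set itself.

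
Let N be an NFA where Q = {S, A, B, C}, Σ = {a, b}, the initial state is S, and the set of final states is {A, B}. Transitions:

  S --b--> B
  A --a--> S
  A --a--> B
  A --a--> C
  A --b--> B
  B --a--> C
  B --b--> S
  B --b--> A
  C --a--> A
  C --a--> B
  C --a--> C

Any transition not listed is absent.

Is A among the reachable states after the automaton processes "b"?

No

Start in {S}.
Read 'b': {S} → {B}.
State A is not in {B}.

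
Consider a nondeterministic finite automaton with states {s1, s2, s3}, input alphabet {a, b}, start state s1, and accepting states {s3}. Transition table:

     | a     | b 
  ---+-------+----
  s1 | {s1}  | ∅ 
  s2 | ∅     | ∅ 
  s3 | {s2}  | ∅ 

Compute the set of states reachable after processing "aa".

{s1}

Start in {s1}.
Read 'a': s1→{s1}; now {s1}.
Read 'a': s1→{s1}; now {s1}.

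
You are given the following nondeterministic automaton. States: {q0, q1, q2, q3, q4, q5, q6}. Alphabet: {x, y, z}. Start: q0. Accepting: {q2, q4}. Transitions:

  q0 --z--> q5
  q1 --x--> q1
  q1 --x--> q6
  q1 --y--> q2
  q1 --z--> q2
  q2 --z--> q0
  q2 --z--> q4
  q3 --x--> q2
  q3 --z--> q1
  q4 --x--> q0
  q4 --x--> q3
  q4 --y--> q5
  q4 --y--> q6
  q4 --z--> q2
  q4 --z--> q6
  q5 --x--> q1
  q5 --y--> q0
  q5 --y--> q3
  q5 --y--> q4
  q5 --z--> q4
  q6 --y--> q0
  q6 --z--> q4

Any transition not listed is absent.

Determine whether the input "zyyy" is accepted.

Yes

Start in {q0}.
Read 'z': q0→{q5}; now {q5}.
Read 'y': q5→{q0, q3, q4}; now {q0, q3, q4}.
Read 'y': q0→∅, q3→∅, q4→{q5, q6}; now {q5, q6}.
Read 'y': q5→{q0, q3, q4}, q6→{q0}; now {q0, q3, q4}.
The final set {q0, q3, q4} contains the accepting state q4.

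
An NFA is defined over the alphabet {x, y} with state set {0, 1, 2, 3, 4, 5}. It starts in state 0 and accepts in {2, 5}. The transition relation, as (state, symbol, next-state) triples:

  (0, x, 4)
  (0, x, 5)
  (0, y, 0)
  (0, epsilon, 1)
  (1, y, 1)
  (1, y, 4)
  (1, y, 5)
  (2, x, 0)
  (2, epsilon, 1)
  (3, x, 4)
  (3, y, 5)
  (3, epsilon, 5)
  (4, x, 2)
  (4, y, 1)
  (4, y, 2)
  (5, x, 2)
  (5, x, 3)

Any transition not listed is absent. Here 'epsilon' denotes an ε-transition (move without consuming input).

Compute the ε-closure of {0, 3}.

{0, 1, 3, 5}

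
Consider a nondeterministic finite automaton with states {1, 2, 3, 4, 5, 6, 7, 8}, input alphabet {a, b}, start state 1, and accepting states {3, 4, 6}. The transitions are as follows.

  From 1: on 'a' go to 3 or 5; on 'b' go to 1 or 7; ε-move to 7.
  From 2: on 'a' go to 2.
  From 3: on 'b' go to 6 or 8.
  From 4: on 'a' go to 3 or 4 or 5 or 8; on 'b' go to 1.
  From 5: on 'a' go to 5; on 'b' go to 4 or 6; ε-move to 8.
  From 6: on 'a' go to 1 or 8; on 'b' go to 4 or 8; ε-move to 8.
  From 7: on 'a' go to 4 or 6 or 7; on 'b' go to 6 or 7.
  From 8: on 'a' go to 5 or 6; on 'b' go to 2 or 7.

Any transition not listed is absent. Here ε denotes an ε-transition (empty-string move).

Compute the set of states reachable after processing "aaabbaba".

{1, 2, 3, 4, 5, 6, 7, 8}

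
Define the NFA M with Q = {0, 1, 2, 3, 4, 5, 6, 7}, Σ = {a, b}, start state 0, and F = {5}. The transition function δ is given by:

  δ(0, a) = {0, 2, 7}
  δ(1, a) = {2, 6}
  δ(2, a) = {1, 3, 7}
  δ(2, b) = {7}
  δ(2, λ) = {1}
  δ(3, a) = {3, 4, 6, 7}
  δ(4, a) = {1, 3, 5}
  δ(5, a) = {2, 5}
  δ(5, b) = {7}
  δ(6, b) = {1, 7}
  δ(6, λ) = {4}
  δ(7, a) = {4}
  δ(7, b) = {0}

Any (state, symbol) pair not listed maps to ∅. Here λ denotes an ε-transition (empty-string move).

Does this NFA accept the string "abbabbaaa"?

Start in {0}.
Read 'a': 0→{0, 2, 7}; union {0, 2, 7}; ε-closure = {0, 1, 2, 7}.
Read 'b': 0→∅, 1→∅, 2→{7}, 7→{0}; now {0, 7}.
Read 'b': 0→∅, 7→{0}; now {0}.
Read 'a': 0→{0, 2, 7}; union {0, 2, 7}; ε-closure = {0, 1, 2, 7}.
Read 'b': 0→∅, 1→∅, 2→{7}, 7→{0}; now {0, 7}.
Read 'b': 0→∅, 7→{0}; now {0}.
Read 'a': 0→{0, 2, 7}; union {0, 2, 7}; ε-closure = {0, 1, 2, 7}.
Read 'a': 0→{0, 2, 7}, 1→{2, 6}, 2→{1, 3, 7}, 7→{4}; now {0, 1, 2, 3, 4, 6, 7}.
Read 'a': 0→{0, 2, 7}, 1→{2, 6}, 2→{1, 3, 7}, 3→{3, 4, 6, 7}, 4→{1, 3, 5}, 6→∅, 7→{4}; now {0, 1, 2, 3, 4, 5, 6, 7}.
The final set {0, 1, 2, 3, 4, 5, 6, 7} contains the accepting state 5.

Yes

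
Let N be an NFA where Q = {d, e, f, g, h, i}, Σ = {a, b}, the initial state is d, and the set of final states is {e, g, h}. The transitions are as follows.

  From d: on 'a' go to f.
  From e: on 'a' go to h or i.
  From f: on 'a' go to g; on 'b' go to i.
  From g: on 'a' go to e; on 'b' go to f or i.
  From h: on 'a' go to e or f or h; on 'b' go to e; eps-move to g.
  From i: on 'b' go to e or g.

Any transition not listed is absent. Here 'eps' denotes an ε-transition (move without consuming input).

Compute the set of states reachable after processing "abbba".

{g}

Start in {d}.
Read 'a': {d} → {f}.
Read 'b': {f} → {i}.
Read 'b': {i} → {e, g}.
Read 'b': {e, g} → {f, i}.
Read 'a': {f, i} → {g}.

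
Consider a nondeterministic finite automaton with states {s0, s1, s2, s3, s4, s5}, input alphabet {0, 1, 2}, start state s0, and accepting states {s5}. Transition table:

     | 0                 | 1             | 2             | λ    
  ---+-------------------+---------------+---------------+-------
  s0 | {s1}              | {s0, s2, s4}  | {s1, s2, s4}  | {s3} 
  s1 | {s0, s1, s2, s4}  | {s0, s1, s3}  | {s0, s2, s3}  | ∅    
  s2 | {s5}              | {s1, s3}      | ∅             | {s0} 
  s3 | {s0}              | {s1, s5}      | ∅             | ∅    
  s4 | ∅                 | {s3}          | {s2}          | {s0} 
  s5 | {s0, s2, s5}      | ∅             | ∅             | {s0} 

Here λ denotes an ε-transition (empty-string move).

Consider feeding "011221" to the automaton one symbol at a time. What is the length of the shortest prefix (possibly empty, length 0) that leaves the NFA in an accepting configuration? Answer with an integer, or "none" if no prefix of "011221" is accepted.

2

Start: ε-closure({s0}) = {s0, s3}.
Read '0': s0→{s1}, s3→{s0}; union {s0, s1}; ε-closure = {s0, s1, s3}.
Read '1': s0→{s0, s2, s4}, s1→{s0, s1, s3}, s3→{s1, s5}; now {s0, s1, s2, s3, s4, s5}.
None of the earlier sets intersect F, but {s0, s1, s2, s3, s4, s5} does.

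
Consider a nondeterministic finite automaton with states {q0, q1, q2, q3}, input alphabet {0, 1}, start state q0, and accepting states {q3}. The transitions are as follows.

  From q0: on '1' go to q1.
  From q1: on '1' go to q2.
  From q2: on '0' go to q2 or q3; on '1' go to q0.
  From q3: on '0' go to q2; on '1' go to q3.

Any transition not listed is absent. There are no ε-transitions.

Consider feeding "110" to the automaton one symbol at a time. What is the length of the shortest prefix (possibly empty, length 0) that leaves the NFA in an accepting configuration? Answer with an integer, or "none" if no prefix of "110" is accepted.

3

Start in {q0}.
Read '1': q0→{q1}; now {q1}.
Read '1': q1→{q2}; now {q2}.
Read '0': q2→{q2, q3}; now {q2, q3}.
None of the earlier sets intersect F, but {q2, q3} does.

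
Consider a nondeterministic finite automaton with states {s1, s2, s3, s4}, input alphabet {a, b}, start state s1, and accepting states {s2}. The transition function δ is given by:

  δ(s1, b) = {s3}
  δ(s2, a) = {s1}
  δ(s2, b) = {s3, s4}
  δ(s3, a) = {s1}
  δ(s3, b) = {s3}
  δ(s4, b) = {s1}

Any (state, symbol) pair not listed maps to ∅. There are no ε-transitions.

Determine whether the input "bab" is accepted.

Start in {s1}.
Read 'b': {s1} → {s3}.
Read 'a': {s3} → {s1}.
Read 'b': {s1} → {s3}.
The final set {s3} contains no accepting state.

No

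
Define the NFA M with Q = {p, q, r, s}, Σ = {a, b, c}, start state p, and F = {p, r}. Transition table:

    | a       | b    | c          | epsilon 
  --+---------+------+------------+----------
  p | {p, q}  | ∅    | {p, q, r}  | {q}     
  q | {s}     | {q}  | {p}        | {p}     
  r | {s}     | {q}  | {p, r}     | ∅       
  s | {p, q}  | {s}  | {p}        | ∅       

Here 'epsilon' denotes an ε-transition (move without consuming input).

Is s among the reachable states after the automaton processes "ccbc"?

No

Start: ε-closure({p}) = {p, q}.
Read 'c': {p, q} → {p, q, r}.
Read 'c': {p, q, r} → {p, q, r}.
Read 'b': {p, q, r} → {p, q}.
Read 'c': {p, q} → {p, q, r}.
State s is not in {p, q, r}.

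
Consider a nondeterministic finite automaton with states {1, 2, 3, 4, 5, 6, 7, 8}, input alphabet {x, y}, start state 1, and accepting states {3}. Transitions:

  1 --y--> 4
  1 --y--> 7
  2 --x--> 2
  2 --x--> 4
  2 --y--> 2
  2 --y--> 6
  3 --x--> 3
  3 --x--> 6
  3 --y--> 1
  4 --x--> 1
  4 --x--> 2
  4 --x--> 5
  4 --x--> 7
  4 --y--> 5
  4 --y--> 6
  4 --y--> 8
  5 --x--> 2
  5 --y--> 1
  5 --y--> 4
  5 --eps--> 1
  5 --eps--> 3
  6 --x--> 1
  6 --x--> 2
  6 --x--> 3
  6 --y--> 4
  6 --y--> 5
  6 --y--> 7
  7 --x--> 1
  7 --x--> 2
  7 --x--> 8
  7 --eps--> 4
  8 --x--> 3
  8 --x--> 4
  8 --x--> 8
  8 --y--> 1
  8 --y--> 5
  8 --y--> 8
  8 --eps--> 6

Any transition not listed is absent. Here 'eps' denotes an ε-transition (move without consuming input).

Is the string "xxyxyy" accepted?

No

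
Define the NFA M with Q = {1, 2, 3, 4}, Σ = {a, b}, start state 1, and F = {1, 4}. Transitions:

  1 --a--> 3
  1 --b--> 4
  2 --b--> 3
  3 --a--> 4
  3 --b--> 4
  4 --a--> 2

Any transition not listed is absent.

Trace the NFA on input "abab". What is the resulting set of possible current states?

Start in {1}.
Read 'a': 1→{3}; now {3}.
Read 'b': 3→{4}; now {4}.
Read 'a': 4→{2}; now {2}.
Read 'b': 2→{3}; now {3}.

{3}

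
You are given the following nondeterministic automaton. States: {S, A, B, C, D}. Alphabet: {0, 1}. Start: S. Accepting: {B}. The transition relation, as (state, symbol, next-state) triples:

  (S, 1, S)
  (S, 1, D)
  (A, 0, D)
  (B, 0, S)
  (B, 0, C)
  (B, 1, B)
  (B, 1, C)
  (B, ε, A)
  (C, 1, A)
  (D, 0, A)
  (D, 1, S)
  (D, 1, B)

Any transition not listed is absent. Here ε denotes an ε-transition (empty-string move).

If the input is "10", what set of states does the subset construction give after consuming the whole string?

Start in {S}.
Read '1': {S} → {S, D}.
Read '0': {S, D} → {A}.

{A}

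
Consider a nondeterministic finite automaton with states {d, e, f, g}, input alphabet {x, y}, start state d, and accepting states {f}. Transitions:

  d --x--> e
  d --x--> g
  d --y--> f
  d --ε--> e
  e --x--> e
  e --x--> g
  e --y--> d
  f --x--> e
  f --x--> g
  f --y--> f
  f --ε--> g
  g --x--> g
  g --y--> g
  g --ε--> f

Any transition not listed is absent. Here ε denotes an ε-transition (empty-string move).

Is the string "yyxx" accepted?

Yes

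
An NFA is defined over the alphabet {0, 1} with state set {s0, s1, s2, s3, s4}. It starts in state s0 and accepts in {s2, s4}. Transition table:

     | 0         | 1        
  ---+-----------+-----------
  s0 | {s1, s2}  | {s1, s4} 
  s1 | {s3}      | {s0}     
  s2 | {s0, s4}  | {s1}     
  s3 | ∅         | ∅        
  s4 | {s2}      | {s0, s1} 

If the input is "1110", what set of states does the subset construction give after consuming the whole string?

Start in {s0}.
Read '1': s0→{s1, s4}; now {s1, s4}.
Read '1': s1→{s0}, s4→{s0, s1}; now {s0, s1}.
Read '1': s0→{s1, s4}, s1→{s0}; now {s0, s1, s4}.
Read '0': s0→{s1, s2}, s1→{s3}, s4→{s2}; now {s1, s2, s3}.

{s1, s2, s3}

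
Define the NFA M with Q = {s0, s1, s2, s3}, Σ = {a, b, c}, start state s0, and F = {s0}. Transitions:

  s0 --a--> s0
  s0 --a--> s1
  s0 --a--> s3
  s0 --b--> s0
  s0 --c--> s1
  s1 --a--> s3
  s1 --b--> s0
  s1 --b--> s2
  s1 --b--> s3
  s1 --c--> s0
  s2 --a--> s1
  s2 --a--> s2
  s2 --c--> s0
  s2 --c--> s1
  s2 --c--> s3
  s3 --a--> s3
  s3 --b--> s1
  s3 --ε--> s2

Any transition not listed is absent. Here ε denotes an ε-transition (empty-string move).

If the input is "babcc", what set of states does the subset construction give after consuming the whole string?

{s0, s1, s2, s3}

Start in {s0}.
Read 'b': s0→{s0}; now {s0}.
Read 'a': s0→{s0, s1, s3}; union {s0, s1, s3}; ε-closure = {s0, s1, s2, s3}.
Read 'b': s0→{s0}, s1→{s0, s2, s3}, s2→∅, s3→{s1}; now {s0, s1, s2, s3}.
Read 'c': s0→{s1}, s1→{s0}, s2→{s0, s1, s3}, s3→∅; union {s0, s1, s3}; ε-closure = {s0, s1, s2, s3}.
Read 'c': s0→{s1}, s1→{s0}, s2→{s0, s1, s3}, s3→∅; union {s0, s1, s3}; ε-closure = {s0, s1, s2, s3}.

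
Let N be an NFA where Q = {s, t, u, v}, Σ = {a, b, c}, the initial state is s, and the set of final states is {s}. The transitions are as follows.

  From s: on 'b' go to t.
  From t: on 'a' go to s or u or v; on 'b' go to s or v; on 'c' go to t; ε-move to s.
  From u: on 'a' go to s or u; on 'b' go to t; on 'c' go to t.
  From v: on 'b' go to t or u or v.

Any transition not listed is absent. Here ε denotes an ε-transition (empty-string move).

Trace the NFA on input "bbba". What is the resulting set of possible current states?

{s, u, v}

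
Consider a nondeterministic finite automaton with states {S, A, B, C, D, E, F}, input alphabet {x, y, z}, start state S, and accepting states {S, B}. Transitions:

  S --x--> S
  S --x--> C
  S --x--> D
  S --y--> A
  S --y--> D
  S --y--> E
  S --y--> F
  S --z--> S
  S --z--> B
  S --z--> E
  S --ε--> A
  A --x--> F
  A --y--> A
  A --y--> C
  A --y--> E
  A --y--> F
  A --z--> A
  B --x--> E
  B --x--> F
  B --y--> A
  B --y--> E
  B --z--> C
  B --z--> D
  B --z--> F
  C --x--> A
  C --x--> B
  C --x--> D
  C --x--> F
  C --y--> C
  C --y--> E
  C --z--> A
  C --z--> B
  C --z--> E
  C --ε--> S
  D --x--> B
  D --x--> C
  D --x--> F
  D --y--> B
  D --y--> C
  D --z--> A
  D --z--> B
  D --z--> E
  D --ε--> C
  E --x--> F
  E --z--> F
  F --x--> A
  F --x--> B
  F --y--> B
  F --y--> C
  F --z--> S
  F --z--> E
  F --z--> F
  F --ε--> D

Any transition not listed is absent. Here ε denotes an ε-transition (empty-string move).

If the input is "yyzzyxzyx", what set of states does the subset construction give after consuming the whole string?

Start: ε-closure({S}) = {S, A}.
Read 'y': S→{A, D, E, F}, A→{A, C, E, F}; union {A, C, D, E, F}; ε-closure = {S, A, C, D, E, F}.
Read 'y': S→{A, D, E, F}, A→{A, C, E, F}, C→{C, E}, D→{B, C}, E→∅, F→{B, C}; union {A, B, C, D, E, F}; ε-closure = {S, A, B, C, D, E, F}.
Read 'z': S→{S, B, E}, A→{A}, B→{C, D, F}, C→{A, B, E}, D→{A, B, E}, E→{F}, F→{S, E, F}; now {S, A, B, C, D, E, F}.
Read 'z': S→{S, B, E}, A→{A}, B→{C, D, F}, C→{A, B, E}, D→{A, B, E}, E→{F}, F→{S, E, F}; now {S, A, B, C, D, E, F}.
Read 'y': S→{A, D, E, F}, A→{A, C, E, F}, B→{A, E}, C→{C, E}, D→{B, C}, E→∅, F→{B, C}; union {A, B, C, D, E, F}; ε-closure = {S, A, B, C, D, E, F}.
Read 'x': S→{S, C, D}, A→{F}, B→{E, F}, C→{A, B, D, F}, D→{B, C, F}, E→{F}, F→{A, B}; now {S, A, B, C, D, E, F}.
Read 'z': S→{S, B, E}, A→{A}, B→{C, D, F}, C→{A, B, E}, D→{A, B, E}, E→{F}, F→{S, E, F}; now {S, A, B, C, D, E, F}.
Read 'y': S→{A, D, E, F}, A→{A, C, E, F}, B→{A, E}, C→{C, E}, D→{B, C}, E→∅, F→{B, C}; union {A, B, C, D, E, F}; ε-closure = {S, A, B, C, D, E, F}.
Read 'x': S→{S, C, D}, A→{F}, B→{E, F}, C→{A, B, D, F}, D→{B, C, F}, E→{F}, F→{A, B}; now {S, A, B, C, D, E, F}.

{S, A, B, C, D, E, F}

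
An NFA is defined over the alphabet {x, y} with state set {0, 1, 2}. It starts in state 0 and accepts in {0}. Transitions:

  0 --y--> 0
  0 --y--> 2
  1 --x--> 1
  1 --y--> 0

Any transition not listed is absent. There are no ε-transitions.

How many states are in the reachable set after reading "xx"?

0

Start in {0}.
Read 'x': 0→∅; now ∅.
The set is empty and remains empty for the remaining 1 symbol.
That set has 0 states.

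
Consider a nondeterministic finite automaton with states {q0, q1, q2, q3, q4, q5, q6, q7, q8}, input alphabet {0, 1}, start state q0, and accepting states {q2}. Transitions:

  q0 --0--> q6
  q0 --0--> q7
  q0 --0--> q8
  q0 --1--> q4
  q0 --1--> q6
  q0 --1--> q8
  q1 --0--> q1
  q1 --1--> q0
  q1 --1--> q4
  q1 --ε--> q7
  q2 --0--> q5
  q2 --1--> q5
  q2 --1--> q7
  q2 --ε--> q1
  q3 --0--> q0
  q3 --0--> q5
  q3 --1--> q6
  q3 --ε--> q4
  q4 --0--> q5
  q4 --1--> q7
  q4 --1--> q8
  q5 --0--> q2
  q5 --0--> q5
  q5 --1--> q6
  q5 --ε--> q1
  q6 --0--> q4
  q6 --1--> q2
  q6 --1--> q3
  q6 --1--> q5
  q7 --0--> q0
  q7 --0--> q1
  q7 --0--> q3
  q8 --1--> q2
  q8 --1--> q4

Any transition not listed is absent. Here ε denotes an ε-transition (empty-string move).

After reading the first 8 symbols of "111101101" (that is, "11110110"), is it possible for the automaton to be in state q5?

Yes

Start in {q0}.
Read '1': {q0} → {q4, q6, q8}.
Read '1': {q4, q6, q8} → {q1, q2, q3, q4, q5, q7, q8}.
Read '1': {q1, q2, q3, q4, q5, q7, q8} → {q0, q1, q2, q4, q5, q6, q7, q8}.
Read '1': {q0, q1, q2, q4, q5, q6, q7, q8} → {q0, q1, q2, q3, q4, q5, q6, q7, q8}.
Read '0': {q0, q1, q2, q3, q4, q5, q6, q7, q8} → {q0, q1, q2, q3, q4, q5, q6, q7, q8}.
Read '1': {q0, q1, q2, q3, q4, q5, q6, q7, q8} → {q0, q1, q2, q3, q4, q5, q6, q7, q8}.
Read '1': {q0, q1, q2, q3, q4, q5, q6, q7, q8} → {q0, q1, q2, q3, q4, q5, q6, q7, q8}.
Read '0': {q0, q1, q2, q3, q4, q5, q6, q7, q8} → {q0, q1, q2, q3, q4, q5, q6, q7, q8}.
State q5 is in {q0, q1, q2, q3, q4, q5, q6, q7, q8}.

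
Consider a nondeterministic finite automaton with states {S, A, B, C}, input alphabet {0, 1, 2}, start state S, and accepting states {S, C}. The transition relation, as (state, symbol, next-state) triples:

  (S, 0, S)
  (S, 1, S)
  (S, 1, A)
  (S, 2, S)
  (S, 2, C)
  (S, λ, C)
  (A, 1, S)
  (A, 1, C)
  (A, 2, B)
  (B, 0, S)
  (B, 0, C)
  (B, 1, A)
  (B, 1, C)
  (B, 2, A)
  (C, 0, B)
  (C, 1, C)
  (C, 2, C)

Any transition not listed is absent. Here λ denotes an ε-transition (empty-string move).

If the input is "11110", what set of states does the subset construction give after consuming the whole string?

{S, B, C}

Start: ε-closure({S}) = {S, C}.
Read '1': S→{S, A}, C→{C}; now {S, A, C}.
Read '1': S→{S, A}, A→{S, C}, C→{C}; now {S, A, C}.
Read '1': S→{S, A}, A→{S, C}, C→{C}; now {S, A, C}.
Read '1': S→{S, A}, A→{S, C}, C→{C}; now {S, A, C}.
Read '0': S→{S}, A→∅, C→{B}; union {S, B}; ε-closure = {S, B, C}.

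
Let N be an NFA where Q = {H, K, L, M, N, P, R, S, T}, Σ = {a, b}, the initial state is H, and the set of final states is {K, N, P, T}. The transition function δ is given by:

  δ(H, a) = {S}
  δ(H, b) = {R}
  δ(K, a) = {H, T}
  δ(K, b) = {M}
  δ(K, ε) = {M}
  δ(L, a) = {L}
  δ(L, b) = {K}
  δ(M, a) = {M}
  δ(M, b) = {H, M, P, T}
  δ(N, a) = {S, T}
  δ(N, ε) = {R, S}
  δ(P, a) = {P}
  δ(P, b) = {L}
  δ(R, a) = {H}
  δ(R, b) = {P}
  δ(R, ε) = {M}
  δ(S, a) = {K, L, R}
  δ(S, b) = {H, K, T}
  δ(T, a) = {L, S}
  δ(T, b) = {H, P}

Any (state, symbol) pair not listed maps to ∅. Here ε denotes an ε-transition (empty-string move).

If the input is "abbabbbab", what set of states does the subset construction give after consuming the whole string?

Start in {H}.
Read 'a': {H} → {S}.
Read 'b': {S} → {H, K, M, T}.
Read 'b': {H, K, M, T} → {H, M, P, R, T}.
Read 'a': {H, M, P, R, T} → {H, L, M, P, S}.
Read 'b': {H, L, M, P, S} → {H, K, L, M, P, R, T}.
Read 'b': {H, K, L, M, P, R, T} → {H, K, L, M, P, R, T}.
Read 'b': {H, K, L, M, P, R, T} → {H, K, L, M, P, R, T}.
Read 'a': {H, K, L, M, P, R, T} → {H, L, M, P, S, T}.
Read 'b': {H, L, M, P, S, T} → {H, K, L, M, P, R, T}.

{H, K, L, M, P, R, T}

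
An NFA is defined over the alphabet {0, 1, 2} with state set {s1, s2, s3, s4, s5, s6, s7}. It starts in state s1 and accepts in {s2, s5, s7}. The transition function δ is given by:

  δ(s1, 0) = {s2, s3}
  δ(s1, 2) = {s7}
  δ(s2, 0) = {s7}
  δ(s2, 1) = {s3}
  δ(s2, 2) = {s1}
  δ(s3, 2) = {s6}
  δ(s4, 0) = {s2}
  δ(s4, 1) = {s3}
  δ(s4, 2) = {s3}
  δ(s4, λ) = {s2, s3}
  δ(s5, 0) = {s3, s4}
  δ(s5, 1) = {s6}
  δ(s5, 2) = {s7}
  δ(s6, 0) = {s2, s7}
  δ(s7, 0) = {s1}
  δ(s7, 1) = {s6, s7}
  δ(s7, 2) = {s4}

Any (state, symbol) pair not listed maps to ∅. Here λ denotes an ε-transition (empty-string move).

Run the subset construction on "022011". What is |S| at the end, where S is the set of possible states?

0

Start in {s1}.
Read '0': {s1} → {s2, s3}.
Read '2': {s2, s3} → {s1, s6}.
Read '2': {s1, s6} → {s7}.
Read '0': {s7} → {s1}.
Read '1': {s1} → ∅.
The set is empty and remains empty for the remaining 1 symbol.
That set has 0 states.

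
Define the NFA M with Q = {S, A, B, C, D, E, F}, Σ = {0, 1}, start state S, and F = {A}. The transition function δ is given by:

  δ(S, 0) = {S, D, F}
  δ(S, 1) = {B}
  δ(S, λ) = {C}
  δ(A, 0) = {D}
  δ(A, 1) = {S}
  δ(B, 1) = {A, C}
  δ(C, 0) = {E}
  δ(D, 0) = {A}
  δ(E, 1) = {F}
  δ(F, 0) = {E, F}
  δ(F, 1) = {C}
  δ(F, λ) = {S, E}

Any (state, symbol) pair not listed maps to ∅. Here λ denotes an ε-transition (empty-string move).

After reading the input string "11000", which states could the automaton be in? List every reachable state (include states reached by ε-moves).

Start: ε-closure({S}) = {S, C}.
Read '1': {S, C} → {B}.
Read '1': {B} → {A, C}.
Read '0': {A, C} → {D, E}.
Read '0': {D, E} → {A}.
Read '0': {A} → {D}.

{D}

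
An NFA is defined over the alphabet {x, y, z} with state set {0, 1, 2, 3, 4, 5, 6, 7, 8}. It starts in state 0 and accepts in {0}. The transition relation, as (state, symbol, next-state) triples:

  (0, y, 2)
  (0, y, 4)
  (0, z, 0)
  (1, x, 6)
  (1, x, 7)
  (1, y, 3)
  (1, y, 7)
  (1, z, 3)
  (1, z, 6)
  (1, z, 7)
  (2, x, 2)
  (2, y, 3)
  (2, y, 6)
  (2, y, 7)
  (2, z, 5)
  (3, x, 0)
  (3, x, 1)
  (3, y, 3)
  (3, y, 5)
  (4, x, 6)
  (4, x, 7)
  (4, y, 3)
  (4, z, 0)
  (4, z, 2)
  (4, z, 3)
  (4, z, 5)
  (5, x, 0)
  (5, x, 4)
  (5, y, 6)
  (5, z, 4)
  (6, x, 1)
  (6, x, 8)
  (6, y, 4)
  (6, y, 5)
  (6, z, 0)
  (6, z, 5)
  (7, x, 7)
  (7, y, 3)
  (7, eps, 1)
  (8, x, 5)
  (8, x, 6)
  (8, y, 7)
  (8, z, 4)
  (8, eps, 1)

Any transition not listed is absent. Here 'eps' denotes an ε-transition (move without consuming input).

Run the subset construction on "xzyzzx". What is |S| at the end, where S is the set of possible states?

Start in {0}.
Read 'x': 0→∅; now ∅.
The set is empty and remains empty for the remaining 5 symbols.
That set has 0 states.

0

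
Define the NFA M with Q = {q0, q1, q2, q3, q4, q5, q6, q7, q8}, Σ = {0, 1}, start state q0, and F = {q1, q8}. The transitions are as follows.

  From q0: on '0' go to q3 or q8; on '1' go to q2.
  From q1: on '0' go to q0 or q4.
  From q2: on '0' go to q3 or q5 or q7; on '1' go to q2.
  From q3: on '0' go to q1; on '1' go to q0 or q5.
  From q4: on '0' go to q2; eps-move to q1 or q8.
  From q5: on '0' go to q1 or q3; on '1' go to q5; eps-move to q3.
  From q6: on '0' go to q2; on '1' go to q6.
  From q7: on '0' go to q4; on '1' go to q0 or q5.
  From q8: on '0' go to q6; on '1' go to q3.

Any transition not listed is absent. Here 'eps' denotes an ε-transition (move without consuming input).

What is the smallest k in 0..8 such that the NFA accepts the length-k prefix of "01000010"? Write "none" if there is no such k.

1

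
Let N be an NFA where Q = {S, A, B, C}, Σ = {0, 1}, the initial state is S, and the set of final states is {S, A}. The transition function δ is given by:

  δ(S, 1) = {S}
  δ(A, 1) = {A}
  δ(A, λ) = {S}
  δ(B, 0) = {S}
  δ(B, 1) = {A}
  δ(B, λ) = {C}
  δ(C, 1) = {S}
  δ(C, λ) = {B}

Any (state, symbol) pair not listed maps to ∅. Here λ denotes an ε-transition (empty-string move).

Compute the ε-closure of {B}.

Begin with {B}.
ε-move B → C; add C.

{B, C}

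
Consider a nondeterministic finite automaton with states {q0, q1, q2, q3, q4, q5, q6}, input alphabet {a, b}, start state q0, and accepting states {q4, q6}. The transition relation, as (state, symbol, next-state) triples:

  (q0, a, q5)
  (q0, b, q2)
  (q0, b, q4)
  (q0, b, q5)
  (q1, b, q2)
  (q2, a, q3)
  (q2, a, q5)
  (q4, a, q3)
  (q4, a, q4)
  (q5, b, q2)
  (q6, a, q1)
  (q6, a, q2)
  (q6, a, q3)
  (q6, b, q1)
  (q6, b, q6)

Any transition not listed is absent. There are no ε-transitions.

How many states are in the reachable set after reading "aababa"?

0

Start in {q0}.
Read 'a': q0→{q5}; now {q5}.
Read 'a': q5→∅; now ∅.
The set is empty and remains empty for the remaining 4 symbols.
That set has 0 states.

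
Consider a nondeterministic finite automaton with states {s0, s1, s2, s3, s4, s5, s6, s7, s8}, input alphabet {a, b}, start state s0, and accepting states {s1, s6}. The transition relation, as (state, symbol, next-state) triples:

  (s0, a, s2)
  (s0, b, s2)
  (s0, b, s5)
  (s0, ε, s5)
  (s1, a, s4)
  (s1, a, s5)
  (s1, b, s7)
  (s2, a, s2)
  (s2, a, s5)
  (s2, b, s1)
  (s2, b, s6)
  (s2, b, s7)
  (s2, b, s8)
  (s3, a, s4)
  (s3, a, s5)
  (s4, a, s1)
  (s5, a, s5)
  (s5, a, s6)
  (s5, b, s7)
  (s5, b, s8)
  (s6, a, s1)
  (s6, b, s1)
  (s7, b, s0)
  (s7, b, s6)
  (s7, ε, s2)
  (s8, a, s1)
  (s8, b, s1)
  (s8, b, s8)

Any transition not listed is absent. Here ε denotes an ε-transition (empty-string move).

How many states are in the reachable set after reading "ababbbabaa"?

5

Start: ε-closure({s0}) = {s0, s5}.
Read 'a': s0→{s2}, s5→{s5, s6}; now {s2, s5, s6}.
Read 'b': s2→{s1, s6, s7, s8}, s5→{s7, s8}, s6→{s1}; union {s1, s6, s7, s8}; ε-closure = {s1, s2, s6, s7, s8}.
Read 'a': s1→{s4, s5}, s2→{s2, s5}, s6→{s1}, s7→∅, s8→{s1}; now {s1, s2, s4, s5}.
Read 'b': s1→{s7}, s2→{s1, s6, s7, s8}, s4→∅, s5→{s7, s8}; union {s1, s6, s7, s8}; ε-closure = {s1, s2, s6, s7, s8}.
Read 'b': s1→{s7}, s2→{s1, s6, s7, s8}, s6→{s1}, s7→{s0, s6}, s8→{s1, s8}; union {s0, s1, s6, s7, s8}; ε-closure = {s0, s1, s2, s5, s6, s7, s8}.
Read 'b': s0→{s2, s5}, s1→{s7}, s2→{s1, s6, s7, s8}, s5→{s7, s8}, s6→{s1}, s7→{s0, s6}, s8→{s1, s8}; now {s0, s1, s2, s5, s6, s7, s8}.
Read 'a': s0→{s2}, s1→{s4, s5}, s2→{s2, s5}, s5→{s5, s6}, s6→{s1}, s7→∅, s8→{s1}; now {s1, s2, s4, s5, s6}.
Read 'b': s1→{s7}, s2→{s1, s6, s7, s8}, s4→∅, s5→{s7, s8}, s6→{s1}; union {s1, s6, s7, s8}; ε-closure = {s1, s2, s6, s7, s8}.
Read 'a': s1→{s4, s5}, s2→{s2, s5}, s6→{s1}, s7→∅, s8→{s1}; now {s1, s2, s4, s5}.
Read 'a': s1→{s4, s5}, s2→{s2, s5}, s4→{s1}, s5→{s5, s6}; now {s1, s2, s4, s5, s6}.
That set has 5 states.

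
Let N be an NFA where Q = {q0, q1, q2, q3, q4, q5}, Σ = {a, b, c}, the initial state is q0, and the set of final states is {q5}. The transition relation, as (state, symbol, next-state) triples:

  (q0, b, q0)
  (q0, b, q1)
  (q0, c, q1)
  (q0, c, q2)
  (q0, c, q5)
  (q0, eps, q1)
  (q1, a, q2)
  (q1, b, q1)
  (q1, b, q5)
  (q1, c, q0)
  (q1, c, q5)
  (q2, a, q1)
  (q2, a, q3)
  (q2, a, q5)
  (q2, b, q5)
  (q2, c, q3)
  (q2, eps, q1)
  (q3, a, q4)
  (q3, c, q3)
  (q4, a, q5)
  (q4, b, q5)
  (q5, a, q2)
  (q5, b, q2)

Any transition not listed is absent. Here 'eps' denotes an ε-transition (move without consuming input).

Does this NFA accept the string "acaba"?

Start: ε-closure({q0}) = {q0, q1}.
Read 'a': {q0, q1} → {q1, q2}.
Read 'c': {q1, q2} → {q0, q1, q3, q5}.
Read 'a': {q0, q1, q3, q5} → {q1, q2, q4}.
Read 'b': {q1, q2, q4} → {q1, q5}.
Read 'a': {q1, q5} → {q1, q2}.
The final set {q1, q2} contains no accepting state.

No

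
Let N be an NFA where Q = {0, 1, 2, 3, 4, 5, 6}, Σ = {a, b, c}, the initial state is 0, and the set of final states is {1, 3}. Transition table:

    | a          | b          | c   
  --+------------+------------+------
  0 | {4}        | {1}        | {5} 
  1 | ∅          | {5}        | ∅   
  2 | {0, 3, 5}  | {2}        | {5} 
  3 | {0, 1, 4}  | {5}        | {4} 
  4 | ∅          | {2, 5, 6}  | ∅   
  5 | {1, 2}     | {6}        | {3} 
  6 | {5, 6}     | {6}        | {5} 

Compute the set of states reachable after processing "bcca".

Start in {0}.
Read 'b': 0→{1}; now {1}.
Read 'c': 1→∅; now ∅.
The set is empty and remains empty for the remaining 2 symbols.

∅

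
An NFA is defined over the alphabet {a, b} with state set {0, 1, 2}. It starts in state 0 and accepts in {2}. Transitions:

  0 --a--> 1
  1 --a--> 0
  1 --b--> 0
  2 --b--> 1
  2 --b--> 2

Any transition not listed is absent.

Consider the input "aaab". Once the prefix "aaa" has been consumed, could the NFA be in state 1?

Start in {0}.
Read 'a': {0} → {1}.
Read 'a': {1} → {0}.
Read 'a': {0} → {1}.
State 1 is in {1}.

Yes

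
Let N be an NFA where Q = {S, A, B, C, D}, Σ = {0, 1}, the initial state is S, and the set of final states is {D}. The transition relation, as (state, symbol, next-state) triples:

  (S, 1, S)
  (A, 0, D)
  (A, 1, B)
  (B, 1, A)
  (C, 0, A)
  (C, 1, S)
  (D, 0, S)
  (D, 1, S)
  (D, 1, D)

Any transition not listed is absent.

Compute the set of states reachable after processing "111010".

Start in {S}.
Read '1': S→{S}; now {S}.
Read '1': S→{S}; now {S}.
Read '1': S→{S}; now {S}.
Read '0': S→∅; now ∅.
The set is empty and remains empty for the remaining 2 symbols.

∅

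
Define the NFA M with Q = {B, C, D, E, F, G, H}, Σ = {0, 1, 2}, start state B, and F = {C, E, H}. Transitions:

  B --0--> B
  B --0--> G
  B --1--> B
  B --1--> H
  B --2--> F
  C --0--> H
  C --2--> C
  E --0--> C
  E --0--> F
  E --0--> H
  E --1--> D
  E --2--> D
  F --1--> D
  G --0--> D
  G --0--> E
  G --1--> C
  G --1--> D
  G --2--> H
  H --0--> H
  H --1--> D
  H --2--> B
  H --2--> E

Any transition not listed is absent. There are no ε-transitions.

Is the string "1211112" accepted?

Yes

Start in {B}.
Read '1': {B} → {B, H}.
Read '2': {B, H} → {B, E, F}.
Read '1': {B, E, F} → {B, D, H}.
Read '1': {B, D, H} → {B, D, H}.
Read '1': {B, D, H} → {B, D, H}.
Read '1': {B, D, H} → {B, D, H}.
Read '2': {B, D, H} → {B, E, F}.
The final set {B, E, F} contains the accepting state E.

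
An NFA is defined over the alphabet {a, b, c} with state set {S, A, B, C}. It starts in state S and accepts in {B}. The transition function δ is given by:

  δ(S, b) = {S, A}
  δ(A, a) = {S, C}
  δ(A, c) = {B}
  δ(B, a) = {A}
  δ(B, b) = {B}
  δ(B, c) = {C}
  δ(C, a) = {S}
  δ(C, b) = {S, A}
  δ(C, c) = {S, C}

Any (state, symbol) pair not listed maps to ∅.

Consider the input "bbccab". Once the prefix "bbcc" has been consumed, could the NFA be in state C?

Start in {S}.
Read 'b': {S} → {S, A}.
Read 'b': {S, A} → {S, A}.
Read 'c': {S, A} → {B}.
Read 'c': {B} → {C}.
State C is in {C}.

Yes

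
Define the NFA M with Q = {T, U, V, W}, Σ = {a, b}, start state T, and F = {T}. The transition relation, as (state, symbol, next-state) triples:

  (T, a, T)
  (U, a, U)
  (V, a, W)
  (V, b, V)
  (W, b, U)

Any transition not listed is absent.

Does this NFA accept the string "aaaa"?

Yes

Start in {T}.
Read 'a': T→{T}; now {T}.
Read 'a': T→{T}; now {T}.
Read 'a': T→{T}; now {T}.
Read 'a': T→{T}; now {T}.
The final set {T} contains the accepting state T.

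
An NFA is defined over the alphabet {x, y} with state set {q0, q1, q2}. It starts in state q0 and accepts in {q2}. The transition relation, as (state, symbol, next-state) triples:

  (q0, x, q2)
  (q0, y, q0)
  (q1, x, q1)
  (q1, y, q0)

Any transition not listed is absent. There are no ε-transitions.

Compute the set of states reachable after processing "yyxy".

∅

Start in {q0}.
Read 'y': q0→{q0}; now {q0}.
Read 'y': q0→{q0}; now {q0}.
Read 'x': q0→{q2}; now {q2}.
Read 'y': q2→∅; now ∅.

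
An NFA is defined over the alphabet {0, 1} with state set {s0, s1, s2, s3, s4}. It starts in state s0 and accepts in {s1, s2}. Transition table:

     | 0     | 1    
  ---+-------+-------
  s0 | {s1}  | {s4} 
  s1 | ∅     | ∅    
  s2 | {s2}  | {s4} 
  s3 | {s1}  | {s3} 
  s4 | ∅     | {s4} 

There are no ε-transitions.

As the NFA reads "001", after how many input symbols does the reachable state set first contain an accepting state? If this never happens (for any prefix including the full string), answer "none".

Start in {s0}.
Read '0': s0→{s1}; now {s1}.
None of the earlier sets intersect F, but {s1} does.

1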